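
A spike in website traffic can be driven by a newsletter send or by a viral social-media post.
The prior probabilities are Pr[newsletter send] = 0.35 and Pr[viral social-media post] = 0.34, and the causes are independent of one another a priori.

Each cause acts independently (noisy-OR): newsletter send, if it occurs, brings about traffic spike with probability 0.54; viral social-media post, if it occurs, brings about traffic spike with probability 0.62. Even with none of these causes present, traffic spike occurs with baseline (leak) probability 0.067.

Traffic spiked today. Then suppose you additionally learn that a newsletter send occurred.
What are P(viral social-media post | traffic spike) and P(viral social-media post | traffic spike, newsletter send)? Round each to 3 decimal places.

Under noisy-OR, P(traffic spike | causes) = 1 − (1−0.067)·∏(1−qᵢ) over the active causes.
P(traffic spike) = 0.067·0.65·0.66 + 0.64546·0.65·0.34 + 0.57082·0.35·0.66 + 0.836912·0.35·0.34 = 0.028743 + 0.142647 + 0.131859 + 0.099593 = 0.402842
The viral social-media post-present share is 0.142647 + 0.099593 = 0.242240.
P(viral social-media post | traffic spike) = 0.242240 / 0.402842 ≈ 0.601

Now condition on the additional information:
P(traffic spike | newsletter send) = 0.57082×0.66 + 0.836912×0.34 = 0.376741 + 0.284550 = 0.661291
Restricting to configurations with viral social-media post present: 0.836912×0.34 = 0.284550.
So P(viral social-media post | traffic spike, newsletter send) = 0.284550/0.661291 ≈ 0.430.
Conditioning on newsletter send lowers the posterior on viral social-media post: the classic explaining-away effect in a common-effect structure.

P(viral social-media post | traffic spike) ≈ 0.601; P(viral social-media post | traffic spike, newsletter send) ≈ 0.430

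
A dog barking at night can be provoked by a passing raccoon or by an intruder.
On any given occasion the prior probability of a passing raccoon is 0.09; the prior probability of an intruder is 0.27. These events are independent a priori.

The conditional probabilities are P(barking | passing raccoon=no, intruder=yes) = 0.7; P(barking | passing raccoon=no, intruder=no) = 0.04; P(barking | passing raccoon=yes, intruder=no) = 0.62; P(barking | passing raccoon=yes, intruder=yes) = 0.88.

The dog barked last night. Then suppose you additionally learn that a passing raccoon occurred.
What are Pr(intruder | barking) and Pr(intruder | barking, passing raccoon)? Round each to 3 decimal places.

By total probability over the 4 (passing raccoon, intruder) configurations:
  P(barking) = 0.04·0.91·0.73 + 0.7·0.91·0.27 + 0.62·0.09·0.73 + 0.88·0.09·0.27
        = 0.026572 + 0.171990 + 0.040734 + 0.021384 = 0.260680
Keeping only the intruder-present terms gives 0.193374, so
  P(intruder | barking) = 0.193374 / 0.260680 ≈ 0.742

Now condition on the additional information:
P(barking | passing raccoon) = 0.62×0.73 + 0.88×0.27 = 0.452600 + 0.237600 = 0.690200
Restricting to configurations with intruder present: 0.88×0.27 = 0.237600.
P(intruder | barking, passing raccoon) = 0.237600 / 0.690200 ≈ 0.344

Pr(intruder | barking) ≈ 0.742; Pr(intruder | barking, passing raccoon) ≈ 0.344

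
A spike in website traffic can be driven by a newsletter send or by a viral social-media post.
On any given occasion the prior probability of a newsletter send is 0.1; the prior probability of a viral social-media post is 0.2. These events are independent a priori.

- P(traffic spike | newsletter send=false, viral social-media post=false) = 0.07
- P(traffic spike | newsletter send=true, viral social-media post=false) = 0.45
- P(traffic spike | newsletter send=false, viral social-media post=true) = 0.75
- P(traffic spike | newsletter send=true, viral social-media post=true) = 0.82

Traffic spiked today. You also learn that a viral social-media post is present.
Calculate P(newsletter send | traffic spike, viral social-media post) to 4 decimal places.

P(newsletter send | traffic spike, viral social-media post) ≈ 0.1083

Numerator (weight on configurations with newsletter send): 0.82·0.1 = 0.082000
Denominator P(traffic spike | viral social-media post): 0.75·0.9 + 0.82·0.1 = 0.757000
P(newsletter send | traffic spike, viral social-media post) = 0.082000/0.757000 ≈ 0.1083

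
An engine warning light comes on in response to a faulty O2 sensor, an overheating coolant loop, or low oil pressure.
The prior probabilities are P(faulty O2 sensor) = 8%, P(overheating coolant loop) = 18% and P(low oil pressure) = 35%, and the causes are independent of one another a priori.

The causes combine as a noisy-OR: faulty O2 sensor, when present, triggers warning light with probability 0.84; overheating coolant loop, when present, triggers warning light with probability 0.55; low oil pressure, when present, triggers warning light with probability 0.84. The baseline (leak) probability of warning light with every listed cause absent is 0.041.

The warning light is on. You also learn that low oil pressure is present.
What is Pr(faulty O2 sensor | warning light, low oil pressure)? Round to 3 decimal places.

Under noisy-OR, P(warning light | causes) = 1 − (1−0.041)·∏(1−qᵢ) over the active causes.
Enumerate the 4 (faulty O2 sensor, overheating coolant loop) configurations and weight by the priors:
  P(warning light | low oil pressure) = 0.84656*0.92*0.82 + 0.930952*0.92*0.18 + 0.97545*0.08*0.82 + 0.988952*0.08*0.18
        = 0.638645 + 0.154166 + 0.063990 + 0.014241 = 0.871042
Configurations with faulty O2 sensor contribute 0.078231, so
  P(faulty O2 sensor | warning light, low oil pressure) = 0.078231 / 0.871042 ≈ 0.090

Pr(faulty O2 sensor | warning light, low oil pressure) ≈ 0.090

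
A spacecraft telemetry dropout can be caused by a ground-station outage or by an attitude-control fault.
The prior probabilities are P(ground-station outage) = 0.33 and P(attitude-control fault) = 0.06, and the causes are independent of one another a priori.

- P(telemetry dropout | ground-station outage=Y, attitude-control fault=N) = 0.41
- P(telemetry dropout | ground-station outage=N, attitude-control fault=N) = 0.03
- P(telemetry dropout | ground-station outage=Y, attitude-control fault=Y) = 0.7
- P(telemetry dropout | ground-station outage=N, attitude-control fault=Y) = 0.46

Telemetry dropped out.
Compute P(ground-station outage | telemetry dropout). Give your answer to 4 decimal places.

Weight on ground-station outage=true, given the evidence: 0.127182 + 0.013860 = 0.141042
Denominator P(telemetry dropout): 0.03×0.67×0.94 + 0.46×0.67×0.06 + 0.41×0.33×0.94 + 0.7×0.33×0.06 = 0.178428
P(ground-station outage | telemetry dropout) = 0.141042/0.178428 ≈ 0.7905

P(ground-station outage | telemetry dropout) ≈ 0.7905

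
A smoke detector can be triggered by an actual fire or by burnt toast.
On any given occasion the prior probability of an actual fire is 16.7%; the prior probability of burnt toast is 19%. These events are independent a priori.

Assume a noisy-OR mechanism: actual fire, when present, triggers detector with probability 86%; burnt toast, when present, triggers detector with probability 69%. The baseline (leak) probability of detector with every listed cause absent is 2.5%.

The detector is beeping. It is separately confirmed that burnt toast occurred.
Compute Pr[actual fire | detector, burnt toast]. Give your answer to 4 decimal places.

Under noisy-OR, P(detector | causes) = 1 − (1−0.025)·∏(1−qᵢ) over the active causes.
P(detector | burnt toast) = 0.69775·0.833 + 0.957685·0.167 = 0.581226 + 0.159933 = 0.741159
Restricting to configurations with actual fire present: 0.957685·0.167 = 0.159933.
P(actual fire | detector, burnt toast) = 0.159933 / 0.741159 ≈ 0.2158

Pr[actual fire | detector, burnt toast] ≈ 0.2158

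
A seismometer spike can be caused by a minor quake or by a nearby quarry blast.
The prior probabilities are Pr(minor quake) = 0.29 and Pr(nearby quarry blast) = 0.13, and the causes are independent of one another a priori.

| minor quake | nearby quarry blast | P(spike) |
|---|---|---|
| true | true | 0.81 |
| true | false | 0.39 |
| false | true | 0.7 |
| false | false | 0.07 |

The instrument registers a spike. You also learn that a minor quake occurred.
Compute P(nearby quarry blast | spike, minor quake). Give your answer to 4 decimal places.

P(spike | minor quake) = 0.39·0.87 + 0.81·0.13 = 0.339300 + 0.105300 = 0.444600
Of this, 0.105300 comes from 0.81·0.13 (the nearby quarry blast=true cases).
Hence the posterior is 0.105300/0.444600 ≈ 0.2368.

P(nearby quarry blast | spike, minor quake) ≈ 0.2368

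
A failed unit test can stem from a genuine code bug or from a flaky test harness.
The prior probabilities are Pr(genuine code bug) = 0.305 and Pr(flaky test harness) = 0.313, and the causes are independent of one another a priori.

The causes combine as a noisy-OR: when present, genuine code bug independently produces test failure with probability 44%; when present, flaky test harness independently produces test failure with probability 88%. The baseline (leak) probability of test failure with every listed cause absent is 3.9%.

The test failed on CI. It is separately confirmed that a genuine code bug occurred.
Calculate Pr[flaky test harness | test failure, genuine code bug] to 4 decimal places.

Under noisy-OR, P(test failure | causes) = 1 − (1−0.039)·∏(1−qᵢ) over the active causes.
For the numerator, keep only flaky test harness=true terms: 0.935421×0.313 = 0.292787
Normalizer over all consistent configurations: 0.46184×0.687 + 0.935421×0.313 = 0.610071
P(flaky test harness | test failure, genuine code bug) = 0.292787/0.610071 ≈ 0.4799

Pr[flaky test harness | test failure, genuine code bug] ≈ 0.4799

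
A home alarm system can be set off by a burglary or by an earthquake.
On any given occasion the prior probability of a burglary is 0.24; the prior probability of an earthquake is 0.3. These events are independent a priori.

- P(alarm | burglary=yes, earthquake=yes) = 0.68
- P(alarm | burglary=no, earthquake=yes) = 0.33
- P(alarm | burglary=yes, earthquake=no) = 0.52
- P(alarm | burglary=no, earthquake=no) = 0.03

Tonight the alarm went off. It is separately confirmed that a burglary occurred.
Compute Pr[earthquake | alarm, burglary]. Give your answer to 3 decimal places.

By total probability over both values of earthquake:
  P(alarm | burglary) = 0.52×0.7 + 0.68×0.3
        = 0.364000 + 0.204000 = 0.568000
The terms with earthquake present sum to 0.204000, so
  P(earthquake | alarm, burglary) = 0.204000 / 0.568000 ≈ 0.359

Pr[earthquake | alarm, burglary] ≈ 0.359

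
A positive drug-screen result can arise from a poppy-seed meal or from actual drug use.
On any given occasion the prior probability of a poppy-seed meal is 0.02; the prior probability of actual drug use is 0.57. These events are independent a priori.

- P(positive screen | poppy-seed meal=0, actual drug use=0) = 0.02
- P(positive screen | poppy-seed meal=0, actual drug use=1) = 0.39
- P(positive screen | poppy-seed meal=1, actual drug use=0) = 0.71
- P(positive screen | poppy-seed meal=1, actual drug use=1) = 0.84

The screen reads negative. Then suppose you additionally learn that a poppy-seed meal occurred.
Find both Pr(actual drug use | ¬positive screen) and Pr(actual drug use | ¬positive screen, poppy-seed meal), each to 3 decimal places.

Pr(actual drug use | ¬positive screen) ≈ 0.452; Pr(actual drug use | ¬positive screen, poppy-seed meal) ≈ 0.422

P(¬positive screen) = 0.98·0.98·0.43 + 0.61·0.98·0.57 + 0.29·0.02·0.43 + 0.16·0.02·0.57 = 0.412972 + 0.340746 + 0.002494 + 0.001824 = 0.758036
Of this, 0.342570 comes from 0.340746 + 0.001824 (the actual drug use=true cases).
Hence the posterior is 0.342570/0.758036 ≈ 0.452.

Now condition on the additional information:
Sum P(¬positive screen|·) weighted by the priors over both values of actual drug use:
  P(¬positive screen | poppy-seed meal) = 0.29*0.43 + 0.16*0.57
        = 0.124700 + 0.091200 = 0.215900
Configurations with actual drug use contribute 0.091200, so
  P(actual drug use | ¬positive screen, poppy-seed meal) = 0.091200 / 0.215900 ≈ 0.422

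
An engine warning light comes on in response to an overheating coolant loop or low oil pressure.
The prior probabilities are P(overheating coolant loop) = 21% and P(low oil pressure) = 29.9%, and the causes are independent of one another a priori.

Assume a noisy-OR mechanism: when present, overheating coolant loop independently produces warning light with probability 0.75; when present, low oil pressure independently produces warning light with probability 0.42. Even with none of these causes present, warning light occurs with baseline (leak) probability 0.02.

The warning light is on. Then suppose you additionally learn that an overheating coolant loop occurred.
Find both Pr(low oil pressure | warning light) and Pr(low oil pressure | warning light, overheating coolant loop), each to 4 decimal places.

Under noisy-OR, P(warning light | causes) = 1 − (1−0.02)·∏(1−qᵢ) over the active causes.
P(warning light) = 0.02·0.79·0.701 + 0.4316·0.79·0.299 + 0.755·0.21·0.701 + 0.8579·0.21·0.299 = 0.011076 + 0.101948 + 0.111144 + 0.053868 = 0.278036
Of this, 0.155816 comes from 0.101948 + 0.053868 (the low oil pressure=true cases).
Hence the posterior is 0.155816/0.278036 ≈ 0.5604.

With the extra evidence:
P(warning light | overheating coolant loop) = 0.755*0.701 + 0.8579*0.299 = 0.529255 + 0.256512 = 0.785767
The low oil pressure-present share is 0.8579*0.299 = 0.256512.
Hence the posterior is 0.256512/0.785767 ≈ 0.3264.

Pr(low oil pressure | warning light) ≈ 0.5604; Pr(low oil pressure | warning light, overheating coolant loop) ≈ 0.3264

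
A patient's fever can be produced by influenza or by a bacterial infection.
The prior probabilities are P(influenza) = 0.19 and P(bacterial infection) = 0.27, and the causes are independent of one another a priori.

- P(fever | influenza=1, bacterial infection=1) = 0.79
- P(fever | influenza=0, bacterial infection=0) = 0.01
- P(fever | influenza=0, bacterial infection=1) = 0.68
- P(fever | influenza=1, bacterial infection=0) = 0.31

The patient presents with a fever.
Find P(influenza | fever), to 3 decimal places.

Enumerate the 4 (influenza, bacterial infection) configurations and weight by the priors:
  P(fever) = 0.01*0.81*0.73 + 0.68*0.81*0.27 + 0.31*0.19*0.73 + 0.79*0.19*0.27
        = 0.005913 + 0.148716 + 0.042997 + 0.040527 = 0.238153
The terms with influenza present sum to 0.083524, so
  P(influenza | fever) = 0.083524 / 0.238153 ≈ 0.351

P(influenza | fever) ≈ 0.351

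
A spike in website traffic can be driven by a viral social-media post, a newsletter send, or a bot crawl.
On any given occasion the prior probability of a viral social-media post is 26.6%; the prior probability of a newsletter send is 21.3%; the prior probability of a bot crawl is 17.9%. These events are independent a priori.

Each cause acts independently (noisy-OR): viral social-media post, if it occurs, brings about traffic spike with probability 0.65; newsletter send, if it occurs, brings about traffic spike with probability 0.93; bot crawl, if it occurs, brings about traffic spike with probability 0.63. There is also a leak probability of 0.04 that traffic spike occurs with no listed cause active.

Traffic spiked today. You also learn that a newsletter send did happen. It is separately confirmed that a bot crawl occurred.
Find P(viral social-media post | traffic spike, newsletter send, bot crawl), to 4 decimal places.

P(viral social-media post | traffic spike, newsletter send, bot crawl) ≈ 0.2692

Under noisy-OR, P(traffic spike | causes) = 1 − (1−0.04)·∏(1−qᵢ) over the active causes.
By total probability over both values of viral social-media post:
  P(traffic spike | newsletter send, bot crawl) = 0.975136*0.734 + 0.991298*0.266
        = 0.715750 + 0.263685 = 0.979435
Keeping only the viral social-media post-present terms gives 0.263685, so
  P(viral social-media post | traffic spike, newsletter send, bot crawl) = 0.263685 / 0.979435 ≈ 0.2692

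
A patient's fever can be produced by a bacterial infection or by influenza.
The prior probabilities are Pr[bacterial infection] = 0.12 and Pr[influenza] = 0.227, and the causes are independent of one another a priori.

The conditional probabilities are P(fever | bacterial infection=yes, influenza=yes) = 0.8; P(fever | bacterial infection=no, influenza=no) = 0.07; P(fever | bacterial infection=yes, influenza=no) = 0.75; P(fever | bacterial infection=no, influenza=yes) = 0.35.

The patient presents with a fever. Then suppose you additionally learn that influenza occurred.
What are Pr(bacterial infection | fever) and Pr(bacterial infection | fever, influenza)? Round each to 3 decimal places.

Pr(bacterial infection | fever) ≈ 0.437; Pr(bacterial infection | fever, influenza) ≈ 0.238

Enumerate the 4 (bacterial infection, influenza) configurations and weight by the priors:
  P(fever) = 0.07×0.88×0.773 + 0.35×0.88×0.227 + 0.75×0.12×0.773 + 0.8×0.12×0.227
        = 0.047617 + 0.069916 + 0.069570 + 0.021792 = 0.208895
The terms with bacterial infection present sum to 0.091362, so
  P(bacterial infection | fever) = 0.091362 / 0.208895 ≈ 0.437

Now also conditioning on influenza=true:
Numerator (weight on configurations with bacterial infection): 0.8×0.12 = 0.096000
The normalizing constant is 0.35×0.88 + 0.8×0.12 = 0.404000
P(bacterial infection | fever, influenza) = 0.096000/0.404000 ≈ 0.238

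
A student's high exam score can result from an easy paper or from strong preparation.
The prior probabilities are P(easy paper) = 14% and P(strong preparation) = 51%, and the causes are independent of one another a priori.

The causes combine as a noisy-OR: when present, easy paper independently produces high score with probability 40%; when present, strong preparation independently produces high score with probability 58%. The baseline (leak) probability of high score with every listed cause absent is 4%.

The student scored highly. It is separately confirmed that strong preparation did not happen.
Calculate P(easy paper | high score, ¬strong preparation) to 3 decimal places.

Under noisy-OR, P(high score | causes) = 1 − (1−0.04)·∏(1−qᵢ) over the active causes.
By total probability over both values of easy paper:
  P(high score | ¬strong preparation) = 0.04·0.86 + 0.424·0.14
        = 0.034400 + 0.059360 = 0.093760
Keeping only the easy paper-present terms gives 0.059360, so
  P(easy paper | high score, ¬strong preparation) = 0.059360 / 0.093760 ≈ 0.633

P(easy paper | high score, ¬strong preparation) ≈ 0.633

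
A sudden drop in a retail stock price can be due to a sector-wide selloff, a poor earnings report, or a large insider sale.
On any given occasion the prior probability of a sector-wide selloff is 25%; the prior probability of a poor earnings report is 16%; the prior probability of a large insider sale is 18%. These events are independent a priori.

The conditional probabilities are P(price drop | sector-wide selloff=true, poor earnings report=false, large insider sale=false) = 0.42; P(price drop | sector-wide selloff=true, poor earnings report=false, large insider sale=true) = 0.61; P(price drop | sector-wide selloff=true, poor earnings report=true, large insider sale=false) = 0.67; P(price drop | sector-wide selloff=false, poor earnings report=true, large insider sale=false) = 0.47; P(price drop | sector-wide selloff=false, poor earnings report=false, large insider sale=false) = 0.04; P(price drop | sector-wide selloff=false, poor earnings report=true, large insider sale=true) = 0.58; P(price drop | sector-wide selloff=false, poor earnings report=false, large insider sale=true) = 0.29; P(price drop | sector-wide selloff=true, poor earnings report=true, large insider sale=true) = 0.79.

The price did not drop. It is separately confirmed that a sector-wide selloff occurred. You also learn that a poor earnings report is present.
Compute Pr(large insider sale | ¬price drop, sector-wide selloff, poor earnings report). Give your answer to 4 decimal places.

Pr(large insider sale | ¬price drop, sector-wide selloff, poor earnings report) ≈ 0.1226

Sum P(¬price drop|·) weighted by the priors over both values of large insider sale:
  P(¬price drop | sector-wide selloff, poor earnings report) = 0.33·0.82 + 0.21·0.18
        = 0.270600 + 0.037800 = 0.308400
Configurations with large insider sale contribute 0.037800, so
  P(large insider sale | ¬price drop, sector-wide selloff, poor earnings report) = 0.037800 / 0.308400 ≈ 0.1226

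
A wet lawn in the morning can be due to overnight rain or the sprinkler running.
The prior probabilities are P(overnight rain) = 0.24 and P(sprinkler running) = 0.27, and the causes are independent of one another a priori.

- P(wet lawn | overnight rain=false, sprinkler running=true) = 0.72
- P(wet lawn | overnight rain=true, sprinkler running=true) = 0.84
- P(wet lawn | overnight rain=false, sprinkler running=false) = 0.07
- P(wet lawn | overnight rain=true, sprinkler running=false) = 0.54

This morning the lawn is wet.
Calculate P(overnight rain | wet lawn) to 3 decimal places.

P(overnight rain | wet lawn) ≈ 0.444

For the numerator, keep only overnight rain=true terms: 0.094608 + 0.054432 = 0.149040
Denominator P(wet lawn): 0.07*0.76*0.73 + 0.72*0.76*0.27 + 0.54*0.24*0.73 + 0.84*0.24*0.27 = 0.335620
Posterior = 0.149040 / 0.335620 ≈ 0.444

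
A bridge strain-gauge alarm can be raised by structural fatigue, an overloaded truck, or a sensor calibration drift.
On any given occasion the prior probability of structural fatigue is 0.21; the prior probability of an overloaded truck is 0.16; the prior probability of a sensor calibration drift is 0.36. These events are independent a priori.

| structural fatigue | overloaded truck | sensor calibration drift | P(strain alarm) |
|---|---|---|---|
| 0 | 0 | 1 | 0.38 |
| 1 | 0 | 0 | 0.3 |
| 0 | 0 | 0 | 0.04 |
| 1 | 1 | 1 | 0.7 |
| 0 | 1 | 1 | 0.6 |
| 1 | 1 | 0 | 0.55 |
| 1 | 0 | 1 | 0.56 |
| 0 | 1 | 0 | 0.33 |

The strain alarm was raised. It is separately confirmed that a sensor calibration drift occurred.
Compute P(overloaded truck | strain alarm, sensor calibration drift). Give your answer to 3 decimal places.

P(overloaded truck | strain alarm, sensor calibration drift) ≈ 0.221

P(strain alarm | sensor calibration drift) = 0.38×0.79×0.84 + 0.6×0.79×0.16 + 0.56×0.21×0.84 + 0.7×0.21×0.16 = 0.252168 + 0.075840 + 0.098784 + 0.023520 = 0.450312
Restricting to configurations with overloaded truck present: 0.075840 + 0.023520 = 0.099360.
Hence the posterior is 0.099360/0.450312 ≈ 0.221.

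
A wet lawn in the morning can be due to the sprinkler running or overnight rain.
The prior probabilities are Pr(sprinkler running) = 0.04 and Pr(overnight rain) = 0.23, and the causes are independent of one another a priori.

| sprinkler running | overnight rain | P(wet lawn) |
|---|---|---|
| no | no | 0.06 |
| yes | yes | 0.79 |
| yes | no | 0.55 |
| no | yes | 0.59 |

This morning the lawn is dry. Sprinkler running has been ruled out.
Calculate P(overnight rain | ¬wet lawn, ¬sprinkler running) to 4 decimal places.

P(overnight rain | ¬wet lawn, ¬sprinkler running) ≈ 0.1153

P(¬wet lawn | ¬sprinkler running) = 0.94×0.77 + 0.41×0.23 = 0.723800 + 0.094300 = 0.818100
The overnight rain-present share is 0.41×0.23 = 0.094300.
Hence the posterior is 0.094300/0.818100 ≈ 0.1153.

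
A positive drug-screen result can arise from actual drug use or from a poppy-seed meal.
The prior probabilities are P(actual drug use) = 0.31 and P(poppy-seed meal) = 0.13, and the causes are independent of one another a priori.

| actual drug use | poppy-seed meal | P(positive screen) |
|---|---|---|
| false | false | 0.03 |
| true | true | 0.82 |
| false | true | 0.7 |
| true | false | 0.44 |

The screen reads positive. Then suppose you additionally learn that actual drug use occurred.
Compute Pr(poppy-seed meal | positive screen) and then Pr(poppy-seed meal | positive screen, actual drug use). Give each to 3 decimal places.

Pr(poppy-seed meal | positive screen) ≈ 0.412; Pr(poppy-seed meal | positive screen, actual drug use) ≈ 0.218

P(positive screen) = 0.03×0.69×0.87 + 0.7×0.69×0.13 + 0.44×0.31×0.87 + 0.82×0.31×0.13 = 0.018009 + 0.062790 + 0.118668 + 0.033046 = 0.232513
Of this, 0.095836 comes from 0.062790 + 0.033046 (the poppy-seed meal=true cases).
Hence the posterior is 0.095836/0.232513 ≈ 0.412.

Now condition on the additional information:
Weight on poppy-seed meal=true, given the evidence: 0.82×0.13 = 0.106600
Normalizer over all consistent configurations: 0.44×0.87 + 0.82×0.13 = 0.489400
Posterior = 0.106600 / 0.489400 ≈ 0.218
Conditioning on actual drug use lowers the posterior on poppy-seed meal: the classic explaining-away effect in a common-effect structure.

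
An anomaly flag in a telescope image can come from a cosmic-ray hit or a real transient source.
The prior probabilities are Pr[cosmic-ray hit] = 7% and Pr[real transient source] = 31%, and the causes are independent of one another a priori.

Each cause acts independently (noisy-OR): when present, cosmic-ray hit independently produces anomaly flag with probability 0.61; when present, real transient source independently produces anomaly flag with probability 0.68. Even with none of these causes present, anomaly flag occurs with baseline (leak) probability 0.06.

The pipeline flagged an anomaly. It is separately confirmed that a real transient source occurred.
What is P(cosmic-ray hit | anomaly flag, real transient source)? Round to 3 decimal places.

P(cosmic-ray hit | anomaly flag, real transient source) ≈ 0.087

Under noisy-OR, P(anomaly flag | causes) = 1 − (1−0.06)·∏(1−qᵢ) over the active causes.
Numerator (weight on configurations with cosmic-ray hit): 0.882688*0.07 = 0.061788
Normalizer over all consistent configurations: 0.6992*0.93 + 0.882688*0.07 = 0.712044
Posterior = 0.061788 / 0.712044 ≈ 0.087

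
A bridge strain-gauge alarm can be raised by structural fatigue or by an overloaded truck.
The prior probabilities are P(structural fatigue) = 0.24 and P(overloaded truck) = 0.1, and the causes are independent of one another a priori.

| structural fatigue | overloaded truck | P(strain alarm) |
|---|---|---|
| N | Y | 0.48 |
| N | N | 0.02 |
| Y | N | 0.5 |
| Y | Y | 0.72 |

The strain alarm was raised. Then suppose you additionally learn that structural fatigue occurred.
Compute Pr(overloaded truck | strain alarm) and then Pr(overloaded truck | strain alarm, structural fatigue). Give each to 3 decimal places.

By total probability over the 4 (structural fatigue, overloaded truck) configurations:
  P(strain alarm) = 0.02*0.76*0.9 + 0.48*0.76*0.1 + 0.5*0.24*0.9 + 0.72*0.24*0.1
        = 0.013680 + 0.036480 + 0.108000 + 0.017280 = 0.175440
The terms with overloaded truck present sum to 0.053760, so
  P(overloaded truck | strain alarm) = 0.053760 / 0.175440 ≈ 0.306

Now condition on the additional information:
Sum P(strain alarm|·) weighted by the priors over both values of overloaded truck:
  P(strain alarm | structural fatigue) = 0.5*0.9 + 0.72*0.1
        = 0.450000 + 0.072000 = 0.522000
Configurations with overloaded truck contribute 0.072000, so
  P(overloaded truck | strain alarm, structural fatigue) = 0.072000 / 0.522000 ≈ 0.138

Pr(overloaded truck | strain alarm) ≈ 0.306; Pr(overloaded truck | strain alarm, structural fatigue) ≈ 0.138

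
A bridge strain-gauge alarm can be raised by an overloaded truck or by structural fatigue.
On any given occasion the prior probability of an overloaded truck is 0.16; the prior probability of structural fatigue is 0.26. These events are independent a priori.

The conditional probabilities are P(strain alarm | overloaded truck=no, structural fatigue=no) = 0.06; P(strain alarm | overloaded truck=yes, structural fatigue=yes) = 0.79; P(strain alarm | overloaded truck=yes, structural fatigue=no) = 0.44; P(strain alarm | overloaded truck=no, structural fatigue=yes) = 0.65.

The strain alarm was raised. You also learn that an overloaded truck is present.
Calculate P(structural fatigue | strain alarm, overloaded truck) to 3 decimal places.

Weight on structural fatigue=true, given the evidence: 0.79×0.26 = 0.205400
The normalizing constant is 0.44×0.74 + 0.79×0.26 = 0.531000
P(structural fatigue | strain alarm, overloaded truck) = 0.205400/0.531000 ≈ 0.387

P(structural fatigue | strain alarm, overloaded truck) ≈ 0.387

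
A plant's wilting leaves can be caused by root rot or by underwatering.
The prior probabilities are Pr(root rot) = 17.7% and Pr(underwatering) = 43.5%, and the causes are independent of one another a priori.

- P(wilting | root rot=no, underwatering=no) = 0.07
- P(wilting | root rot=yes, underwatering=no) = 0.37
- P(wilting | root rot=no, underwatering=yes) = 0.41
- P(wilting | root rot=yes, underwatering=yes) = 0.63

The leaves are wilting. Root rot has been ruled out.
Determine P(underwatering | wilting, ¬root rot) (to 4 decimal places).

P(underwatering | wilting, ¬root rot) ≈ 0.8185

P(wilting | ¬root rot) = 0.07·0.565 + 0.41·0.435 = 0.039550 + 0.178350 = 0.217900
Of this, 0.178350 comes from 0.41·0.435 (the underwatering=true cases).
Hence the posterior is 0.178350/0.217900 ≈ 0.8185.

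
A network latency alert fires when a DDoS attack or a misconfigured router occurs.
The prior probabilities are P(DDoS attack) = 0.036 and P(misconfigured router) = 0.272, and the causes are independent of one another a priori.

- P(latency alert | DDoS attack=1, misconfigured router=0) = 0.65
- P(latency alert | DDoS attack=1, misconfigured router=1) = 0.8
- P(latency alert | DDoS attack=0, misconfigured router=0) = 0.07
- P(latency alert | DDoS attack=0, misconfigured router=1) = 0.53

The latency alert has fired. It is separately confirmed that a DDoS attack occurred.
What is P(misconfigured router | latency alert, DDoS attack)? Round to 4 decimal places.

By total probability over both values of misconfigured router:
  P(latency alert | DDoS attack) = 0.65*0.728 + 0.8*0.272
        = 0.473200 + 0.217600 = 0.690800
The terms with misconfigured router present sum to 0.217600, so
  P(misconfigured router | latency alert, DDoS attack) = 0.217600 / 0.690800 ≈ 0.3150

P(misconfigured router | latency alert, DDoS attack) ≈ 0.3150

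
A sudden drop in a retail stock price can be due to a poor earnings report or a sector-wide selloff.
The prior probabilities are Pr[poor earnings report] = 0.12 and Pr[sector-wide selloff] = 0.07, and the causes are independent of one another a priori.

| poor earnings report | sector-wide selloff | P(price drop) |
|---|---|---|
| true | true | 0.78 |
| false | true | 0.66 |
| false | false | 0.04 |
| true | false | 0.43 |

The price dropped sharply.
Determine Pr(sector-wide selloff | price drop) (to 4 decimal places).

Pr(sector-wide selloff | price drop) ≈ 0.3690

Numerator (weight on configurations with sector-wide selloff): 0.040656 + 0.006552 = 0.047208
Normalizer over all consistent configurations: 0.04*0.88*0.93 + 0.66*0.88*0.07 + 0.43*0.12*0.93 + 0.78*0.12*0.07 = 0.127932
P(sector-wide selloff | price drop) = 0.047208/0.127932 ≈ 0.3690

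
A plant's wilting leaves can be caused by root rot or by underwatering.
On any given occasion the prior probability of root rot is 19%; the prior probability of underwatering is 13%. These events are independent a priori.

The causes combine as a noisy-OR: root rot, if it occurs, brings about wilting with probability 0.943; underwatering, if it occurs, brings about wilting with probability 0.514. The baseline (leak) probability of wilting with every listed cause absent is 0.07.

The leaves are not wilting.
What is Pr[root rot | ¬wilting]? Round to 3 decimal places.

Under noisy-OR, P(wilting | causes) = 1 − (1−0.07)·∏(1−qᵢ) over the active causes.
By total probability over the 4 (root rot, underwatering) configurations:
  P(¬wilting) = 0.93*0.81*0.87 + 0.45198*0.81*0.13 + 0.05301*0.19*0.87 + 0.025763*0.19*0.13
        = 0.655371 + 0.047593 + 0.008763 + 0.000636 = 0.712363
Configurations with root rot contribute 0.009399, so
  P(root rot | ¬wilting) = 0.009399 / 0.712363 ≈ 0.013

Pr[root rot | ¬wilting] ≈ 0.013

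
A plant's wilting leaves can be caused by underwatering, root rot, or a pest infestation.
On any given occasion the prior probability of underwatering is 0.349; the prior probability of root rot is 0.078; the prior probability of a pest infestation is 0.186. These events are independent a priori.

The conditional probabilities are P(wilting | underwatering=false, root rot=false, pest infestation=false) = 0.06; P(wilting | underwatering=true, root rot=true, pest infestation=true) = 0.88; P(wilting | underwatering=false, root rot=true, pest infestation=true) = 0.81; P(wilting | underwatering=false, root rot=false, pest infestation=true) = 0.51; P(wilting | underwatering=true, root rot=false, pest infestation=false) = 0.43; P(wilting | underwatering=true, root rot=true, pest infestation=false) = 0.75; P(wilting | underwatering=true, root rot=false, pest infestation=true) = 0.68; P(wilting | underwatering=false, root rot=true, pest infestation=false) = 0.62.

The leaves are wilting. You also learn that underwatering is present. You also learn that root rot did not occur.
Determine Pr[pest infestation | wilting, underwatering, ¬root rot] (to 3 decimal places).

Weight on pest infestation=true, given the evidence: 0.68*0.186 = 0.126480
Normalizer over all consistent configurations: 0.43*0.814 + 0.68*0.186 = 0.476500
P(pest infestation | wilting, underwatering, ¬root rot) = 0.126480/0.476500 ≈ 0.265

Pr[pest infestation | wilting, underwatering, ¬root rot] ≈ 0.265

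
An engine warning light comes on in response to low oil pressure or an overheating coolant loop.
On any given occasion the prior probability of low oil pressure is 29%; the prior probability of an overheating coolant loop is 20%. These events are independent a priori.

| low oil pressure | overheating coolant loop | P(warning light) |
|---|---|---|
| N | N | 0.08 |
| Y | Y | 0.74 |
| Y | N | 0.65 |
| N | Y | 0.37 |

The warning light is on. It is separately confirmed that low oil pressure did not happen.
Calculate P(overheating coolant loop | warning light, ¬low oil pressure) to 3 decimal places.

By total probability over both values of overheating coolant loop:
  P(warning light | ¬low oil pressure) = 0.08×0.8 + 0.37×0.2
        = 0.064000 + 0.074000 = 0.138000
Keeping only the overheating coolant loop-present terms gives 0.074000, so
  P(overheating coolant loop | warning light, ¬low oil pressure) = 0.074000 / 0.138000 ≈ 0.536

P(overheating coolant loop | warning light, ¬low oil pressure) ≈ 0.536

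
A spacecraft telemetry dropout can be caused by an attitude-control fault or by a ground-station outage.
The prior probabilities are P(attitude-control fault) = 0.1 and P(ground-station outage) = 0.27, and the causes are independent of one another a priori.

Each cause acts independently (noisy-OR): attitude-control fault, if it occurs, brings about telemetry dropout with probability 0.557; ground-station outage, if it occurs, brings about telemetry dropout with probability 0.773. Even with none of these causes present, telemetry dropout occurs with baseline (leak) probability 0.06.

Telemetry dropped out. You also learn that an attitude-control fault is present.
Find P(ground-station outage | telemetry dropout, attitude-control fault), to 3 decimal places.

P(ground-station outage | telemetry dropout, attitude-control fault) ≈ 0.365

Under noisy-OR, P(telemetry dropout | causes) = 1 − (1−0.06)·∏(1−qᵢ) over the active causes.
By total probability over both values of ground-station outage:
  P(telemetry dropout | attitude-control fault) = 0.58358*0.73 + 0.905473*0.27
        = 0.426013 + 0.244478 = 0.670491
The terms with ground-station outage present sum to 0.244478, so
  P(ground-station outage | telemetry dropout, attitude-control fault) = 0.244478 / 0.670491 ≈ 0.365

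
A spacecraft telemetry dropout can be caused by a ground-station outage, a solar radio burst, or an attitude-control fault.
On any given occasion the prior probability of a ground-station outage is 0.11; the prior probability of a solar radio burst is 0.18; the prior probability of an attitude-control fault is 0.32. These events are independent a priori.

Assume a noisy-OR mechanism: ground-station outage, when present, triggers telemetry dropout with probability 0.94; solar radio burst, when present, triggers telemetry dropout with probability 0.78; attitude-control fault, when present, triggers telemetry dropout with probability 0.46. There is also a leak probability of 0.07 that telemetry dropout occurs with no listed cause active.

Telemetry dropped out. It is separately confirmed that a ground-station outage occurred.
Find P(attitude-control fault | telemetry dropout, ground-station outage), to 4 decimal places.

P(attitude-control fault | telemetry dropout, ground-station outage) ≈ 0.3250

Under noisy-OR, P(telemetry dropout | causes) = 1 − (1−0.07)·∏(1−qᵢ) over the active causes.
By total probability over the 4 (solar radio burst, attitude-control fault) configurations:
  P(telemetry dropout | ground-station outage) = 0.9442·0.82·0.68 + 0.969868·0.82·0.32 + 0.987724·0.18·0.68 + 0.993371·0.18·0.32
        = 0.526486 + 0.254493 + 0.120897 + 0.057218 = 0.959094
The terms with attitude-control fault present sum to 0.311711, so
  P(attitude-control fault | telemetry dropout, ground-station outage) = 0.311711 / 0.959094 ≈ 0.3250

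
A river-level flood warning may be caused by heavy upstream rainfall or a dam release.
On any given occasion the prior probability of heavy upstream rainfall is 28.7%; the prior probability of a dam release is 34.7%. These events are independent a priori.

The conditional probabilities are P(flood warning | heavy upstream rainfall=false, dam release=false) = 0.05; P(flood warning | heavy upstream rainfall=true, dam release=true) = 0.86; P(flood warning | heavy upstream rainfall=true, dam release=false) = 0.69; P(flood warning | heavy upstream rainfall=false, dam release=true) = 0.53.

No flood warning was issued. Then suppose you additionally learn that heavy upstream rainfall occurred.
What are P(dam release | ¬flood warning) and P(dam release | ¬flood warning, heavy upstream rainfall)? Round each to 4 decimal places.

Weight on dam release=true, given the evidence: 0.116283 + 0.013942 = 0.130225
Normalizer over all consistent configurations: 0.95*0.713*0.653 + 0.47*0.713*0.347 + 0.31*0.287*0.653 + 0.14*0.287*0.347 = 0.630632
Posterior = 0.130225 / 0.630632 ≈ 0.2065

Now condition on the additional information:
Sum P(¬flood warning|·) weighted by the priors over both values of dam release:
  P(¬flood warning | heavy upstream rainfall) = 0.31×0.653 + 0.14×0.347
        = 0.202430 + 0.048580 = 0.251010
Keeping only the dam release-present terms gives 0.048580, so
  P(dam release | ¬flood warning, heavy upstream rainfall) = 0.048580 / 0.251010 ≈ 0.1935

P(dam release | ¬flood warning) ≈ 0.2065; P(dam release | ¬flood warning, heavy upstream rainfall) ≈ 0.1935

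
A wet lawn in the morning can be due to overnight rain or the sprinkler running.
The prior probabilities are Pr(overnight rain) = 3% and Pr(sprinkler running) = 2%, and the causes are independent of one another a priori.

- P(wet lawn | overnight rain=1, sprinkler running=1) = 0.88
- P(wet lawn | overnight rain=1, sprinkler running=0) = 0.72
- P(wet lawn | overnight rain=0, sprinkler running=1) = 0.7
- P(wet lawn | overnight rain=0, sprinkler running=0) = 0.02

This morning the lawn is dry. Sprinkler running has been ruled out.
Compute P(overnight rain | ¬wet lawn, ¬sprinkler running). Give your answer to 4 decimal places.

Numerator (weight on configurations with overnight rain): 0.28·0.03 = 0.008400
Normalizer over all consistent configurations: 0.98·0.97 + 0.28·0.03 = 0.959000
P(overnight rain | ¬wet lawn, ¬sprinkler running) = 0.008400/0.959000 ≈ 0.0088

P(overnight rain | ¬wet lawn, ¬sprinkler running) ≈ 0.0088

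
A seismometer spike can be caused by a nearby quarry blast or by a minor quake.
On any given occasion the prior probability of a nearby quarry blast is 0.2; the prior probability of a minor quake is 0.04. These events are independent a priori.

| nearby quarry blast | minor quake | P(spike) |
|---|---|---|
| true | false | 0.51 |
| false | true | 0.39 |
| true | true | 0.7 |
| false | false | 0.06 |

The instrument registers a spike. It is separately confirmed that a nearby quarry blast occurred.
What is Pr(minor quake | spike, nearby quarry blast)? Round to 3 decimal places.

Pr(minor quake | spike, nearby quarry blast) ≈ 0.054

P(spike | nearby quarry blast) = 0.51×0.96 + 0.7×0.04 = 0.489600 + 0.028000 = 0.517600
Restricting to configurations with minor quake present: 0.7×0.04 = 0.028000.
P(minor quake | spike, nearby quarry blast) = 0.028000 / 0.517600 ≈ 0.054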